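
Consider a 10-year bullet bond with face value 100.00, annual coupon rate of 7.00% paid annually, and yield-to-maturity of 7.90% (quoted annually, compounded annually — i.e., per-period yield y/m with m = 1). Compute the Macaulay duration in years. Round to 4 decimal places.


Answer: Macaulay duration = 7.4276 years

Derivation:
Coupon per period c = face * coupon_rate / m = 7.000000
Periods per year m = 1; per-period yield y/m = 0.079000
Number of cashflows N = 10
Cashflows (t years, CF_t, discount factor 1/(1+y/m)^(m*t), PV):
  t = 1.0000: CF_t = 7.000000, DF = 0.926784, PV = 6.487488
  t = 2.0000: CF_t = 7.000000, DF = 0.858929, PV = 6.012501
  t = 3.0000: CF_t = 7.000000, DF = 0.796041, PV = 5.572290
  t = 4.0000: CF_t = 7.000000, DF = 0.737758, PV = 5.164309
  t = 5.0000: CF_t = 7.000000, DF = 0.683743, PV = 4.786200
  t = 6.0000: CF_t = 7.000000, DF = 0.633682, PV = 4.435774
  t = 7.0000: CF_t = 7.000000, DF = 0.587286, PV = 4.111004
  t = 8.0000: CF_t = 7.000000, DF = 0.544288, PV = 3.810013
  t = 9.0000: CF_t = 7.000000, DF = 0.504437, PV = 3.531060
  t = 10.0000: CF_t = 107.000000, DF = 0.467504, PV = 50.022954
Price P = sum_t PV_t = 93.933593
Macaulay numerator sum_t t * PV_t:
  t * PV_t at t = 1.0000: 6.487488
  t * PV_t at t = 2.0000: 12.025002
  t * PV_t at t = 3.0000: 16.716870
  t * PV_t at t = 4.0000: 20.657238
  t * PV_t at t = 5.0000: 23.930999
  t * PV_t at t = 6.0000: 26.614642
  t * PV_t at t = 7.0000: 28.777030
  t * PV_t at t = 8.0000: 30.480106
  t * PV_t at t = 9.0000: 31.779536
  t * PV_t at t = 10.0000: 500.229536
Macaulay duration D = (sum_t t * PV_t) / P = 697.698445 / 93.933593 = 7.427571


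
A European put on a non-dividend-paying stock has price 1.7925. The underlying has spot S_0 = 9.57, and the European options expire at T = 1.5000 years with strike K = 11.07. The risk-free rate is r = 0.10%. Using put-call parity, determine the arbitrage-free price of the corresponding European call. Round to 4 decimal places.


Put-call parity: C - P = S_0 * exp(-qT) - K * exp(-rT).
S_0 * exp(-qT) = 9.5700 * 1.00000000 = 9.57000000
K * exp(-rT) = 11.0700 * 0.99850112 = 11.05340745
C = P + S*exp(-qT) - K*exp(-rT)
C = 1.7925 + 9.57000000 - 11.05340745 = 0.3091

Answer: Call price = 0.3091


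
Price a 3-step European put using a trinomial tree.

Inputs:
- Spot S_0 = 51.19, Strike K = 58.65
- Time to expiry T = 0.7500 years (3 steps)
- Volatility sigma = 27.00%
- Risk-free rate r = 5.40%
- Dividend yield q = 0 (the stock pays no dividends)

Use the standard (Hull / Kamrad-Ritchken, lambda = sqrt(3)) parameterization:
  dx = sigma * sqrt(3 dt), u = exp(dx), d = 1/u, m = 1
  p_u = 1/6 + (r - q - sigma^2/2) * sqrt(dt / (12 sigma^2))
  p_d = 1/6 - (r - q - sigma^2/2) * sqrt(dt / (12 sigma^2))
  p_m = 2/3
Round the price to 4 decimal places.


Answer: Price = V(0,0) = 8.1827

Derivation:
dt = T/N = 0.250000; dx = sigma*sqrt(3*dt) = 0.233827
u = exp(dx) = 1.263426; d = 1/u = 0.791499
p_u = 0.176049, p_m = 0.666667, p_d = 0.157285
Discount per step: exp(-r*dt) = 0.986591
Stock lattice S(k, j) with j the centered position index:
  k=0: S(0,+0) = 51.1900
  k=1: S(1,-1) = 40.5168; S(1,+0) = 51.1900; S(1,+1) = 64.6748
  k=2: S(2,-2) = 32.0690; S(2,-1) = 40.5168; S(2,+0) = 51.1900; S(2,+1) = 64.6748; S(2,+2) = 81.7118
  k=3: S(3,-3) = 25.3826; S(3,-2) = 32.0690; S(3,-1) = 40.5168; S(3,+0) = 51.1900; S(3,+1) = 64.6748; S(3,+2) = 81.7118; S(3,+3) = 103.2367
Terminal payoffs V(N, j) = max(K - S_T, 0):
  V(3,-3) = 33.267407; V(3,-2) = 26.580979; V(3,-1) = 18.133174; V(3,+0) = 7.460000; V(3,+1) = 0.000000; V(3,+2) = 0.000000; V(3,+3) = 0.000000
Backward induction: V(k, j) = exp(-r*dt) * [p_u * V(k+1, j+1) + p_m * V(k+1, j) + p_d * V(k+1, j-1)]
  V(2,-2) = exp(-r*dt) * [p_u*18.133174 + p_m*26.580979 + p_d*33.267407] = 25.794836
  V(2,-1) = exp(-r*dt) * [p_u*7.460000 + p_m*18.133174 + p_d*26.580979] = 17.347113
  V(2,+0) = exp(-r*dt) * [p_u*0.000000 + p_m*7.460000 + p_d*18.133174] = 7.720472
  V(2,+1) = exp(-r*dt) * [p_u*0.000000 + p_m*0.000000 + p_d*7.460000] = 1.157610
  V(2,+2) = exp(-r*dt) * [p_u*0.000000 + p_m*0.000000 + p_d*0.000000] = 0.000000
  V(1,-1) = exp(-r*dt) * [p_u*7.720472 + p_m*17.347113 + p_d*25.794836] = 16.753351
  V(1,+0) = exp(-r*dt) * [p_u*1.157610 + p_m*7.720472 + p_d*17.347113] = 7.970876
  V(1,+1) = exp(-r*dt) * [p_u*0.000000 + p_m*1.157610 + p_d*7.720472] = 1.959421
  V(0,+0) = exp(-r*dt) * [p_u*1.959421 + p_m*7.970876 + p_d*16.753351] = 8.182701


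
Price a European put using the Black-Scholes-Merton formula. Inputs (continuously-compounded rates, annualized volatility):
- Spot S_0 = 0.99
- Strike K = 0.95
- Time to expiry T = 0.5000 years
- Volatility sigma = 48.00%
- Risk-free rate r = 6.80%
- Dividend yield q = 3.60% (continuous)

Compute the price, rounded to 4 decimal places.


d1 = (ln(S/K) + (r - q + 0.5*sigma^2) * T) / (sigma * sqrt(T)) = 0.33835931
d2 = d1 - sigma * sqrt(T) = -0.00105194
exp(-rT) = 0.96657150; exp(-qT) = 0.98216103
P = K * exp(-rT) * N(-d2) - S_0 * exp(-qT) * N(-d1)
N(-d1) = 0.36754622; N(-d2) = 0.50041966
P = 0.9500 * 0.96657150 * 0.50041966 - 0.9900 * 0.98216103 * 0.36754622 = 0.1021

Answer: Price = 0.1021


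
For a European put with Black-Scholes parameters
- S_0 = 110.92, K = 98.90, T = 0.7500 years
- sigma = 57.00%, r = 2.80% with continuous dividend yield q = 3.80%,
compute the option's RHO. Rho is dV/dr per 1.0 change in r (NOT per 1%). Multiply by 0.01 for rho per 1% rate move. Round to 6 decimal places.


Answer: Rho = -37.175887

Derivation:
d1 = 0.4639819367; d2 = -0.0296525435
phi(d1) = 0.3582306766; exp(-qT) = 0.9719022941; exp(-rT) = 0.9792189646
N(-d2) = 0.5118279200
Rho = -K*T*exp(-rT)*N(-d2) = -98.9000 * 0.7500 * 0.9792189646 * 0.5118279200 = -37.175887


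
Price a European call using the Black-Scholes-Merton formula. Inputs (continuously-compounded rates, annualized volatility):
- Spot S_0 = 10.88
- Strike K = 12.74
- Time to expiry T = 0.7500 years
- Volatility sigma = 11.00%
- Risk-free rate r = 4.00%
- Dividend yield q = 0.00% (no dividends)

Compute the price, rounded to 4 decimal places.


Answer: Price = 0.0460

Derivation:
d1 = (ln(S/K) + (r - q + 0.5*sigma^2) * T) / (sigma * sqrt(T)) = -1.29413492
d2 = d1 - sigma * sqrt(T) = -1.38939771
exp(-rT) = 0.97044553; exp(-qT) = 1.00000000
C = S_0 * exp(-qT) * N(d1) - K * exp(-rT) * N(d2)
N(d1) = 0.09780941; N(d2) = 0.08235592
C = 10.8800 * 1.00000000 * 0.09780941 - 12.7400 * 0.97044553 * 0.08235592 = 0.0460


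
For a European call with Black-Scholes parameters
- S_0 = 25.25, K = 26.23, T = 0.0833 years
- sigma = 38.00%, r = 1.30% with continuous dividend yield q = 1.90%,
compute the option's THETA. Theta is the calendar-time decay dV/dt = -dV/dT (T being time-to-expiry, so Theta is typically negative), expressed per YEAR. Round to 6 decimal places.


d1 = -0.2969071717; d2 = -0.4065817814
phi(d1) = 0.3817400240; exp(-qT) = 0.9984185518; exp(-rT) = 0.9989176861
Theta = -S*exp(-qT)*phi(d1)*sigma/(2*sqrt(T)) - r*K*exp(-rT)*N(d2) + q*S*exp(-qT)*N(d1)
N(d1) = 0.3832686904; N(d2) = 0.3421575902; sqrt(T) = 0.2886173938
Term 1 = -25.2500 * 0.9984185518 * 0.3817400240 * 0.3800 / (2 * 0.2886173938) = -6.3353822178
Term 2 = -0.0130 * 26.2300 * 0.9989176861 * 0.3421575902 = -0.1165460406
Term 3 = 0.0190 * 25.2500 * 0.9984185518 * 0.3832686904 = 0.1835823684
Theta = -6.3353822178 + (-0.1165460406) + (0.1835823684) = -6.268346

Answer: Theta = -6.268346


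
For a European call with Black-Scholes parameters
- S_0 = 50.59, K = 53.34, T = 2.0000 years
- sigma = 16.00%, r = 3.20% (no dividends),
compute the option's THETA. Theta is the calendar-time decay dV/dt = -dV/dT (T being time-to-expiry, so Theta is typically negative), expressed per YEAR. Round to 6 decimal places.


Answer: Theta = -1.886338

Derivation:
d1 = 0.1620485871; d2 = -0.0642255828
phi(d1) = 0.3937384567; exp(-qT) = 1.0000000000; exp(-rT) = 0.9380049995
Theta = -S*exp(-qT)*phi(d1)*sigma/(2*sqrt(T)) - r*K*exp(-rT)*N(d2) + q*S*exp(-qT)*N(d1)
N(d1) = 0.5643662038; N(d2) = 0.4743953036; sqrt(T) = 1.4142135624
Term 1 = -50.5900 * 1.0000000000 * 0.3937384567 * 0.1600 / (2 * 1.4142135624) = -1.1268017252
Term 2 = -0.0320 * 53.3400 * 0.9380049995 * 0.4743953036 = -0.7595362810
Term 3 = 0 (no dividend yield, q = 0)
Theta = -1.1268017252 + (-0.7595362810) + (0.0000000000) = -1.886338


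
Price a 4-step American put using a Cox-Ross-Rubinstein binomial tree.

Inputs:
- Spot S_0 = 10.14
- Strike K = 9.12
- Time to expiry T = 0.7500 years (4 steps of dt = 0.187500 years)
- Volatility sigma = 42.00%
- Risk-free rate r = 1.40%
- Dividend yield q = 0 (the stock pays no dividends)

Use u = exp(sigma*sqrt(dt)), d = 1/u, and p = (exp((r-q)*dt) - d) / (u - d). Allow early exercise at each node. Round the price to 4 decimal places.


Answer: Price = V(0,0) = 0.9444

Derivation:
dt = T/N = 0.187500
u = exp(sigma*sqrt(dt)) = 1.199453; d = 1/u = 0.833714
p = (exp((r-q)*dt) - d) / (u - d) = 0.461845
Discount per step: exp(-r*dt) = 0.997378
Stock lattice S(k, i) with i counting down-moves:
  k=0: S(0,0) = 10.1400
  k=1: S(1,0) = 12.1624; S(1,1) = 8.4539
  k=2: S(2,0) = 14.5883; S(2,1) = 10.1400; S(2,2) = 7.0481
  k=3: S(3,0) = 17.4980; S(3,1) = 12.1624; S(3,2) = 8.4539; S(3,3) = 5.8761
  k=4: S(4,0) = 20.9880; S(4,1) = 14.5883; S(4,2) = 10.1400; S(4,3) = 7.0481; S(4,4) = 4.8990
Terminal payoffs V(N, i) = max(K - S_T, 0):
  V(4,0) = 0.000000; V(4,1) = 0.000000; V(4,2) = 0.000000; V(4,3) = 2.071905; V(4,4) = 4.221022
Backward induction: V(k, i) = exp(-r*dt) * [p * V(k+1, i) + (1-p) * V(k+1, i+1)]; then take max(V_cont, immediate exercise) for American.
  V(3,0) = exp(-r*dt) * [p*0.000000 + (1-p)*0.000000] = 0.000000; exercise = 0.000000; V(3,0) = max -> 0.000000
  V(3,1) = exp(-r*dt) * [p*0.000000 + (1-p)*0.000000] = 0.000000; exercise = 0.000000; V(3,1) = max -> 0.000000
  V(3,2) = exp(-r*dt) * [p*0.000000 + (1-p)*2.071905] = 1.112083; exercise = 0.666144; V(3,2) = max -> 1.112083
  V(3,3) = exp(-r*dt) * [p*2.071905 + (1-p)*4.221022] = 3.219999; exercise = 3.243908; V(3,3) = max -> 3.243908
  V(2,0) = exp(-r*dt) * [p*0.000000 + (1-p)*0.000000] = 0.000000; exercise = 0.000000; V(2,0) = max -> 0.000000
  V(2,1) = exp(-r*dt) * [p*0.000000 + (1-p)*1.112083] = 0.596904; exercise = 0.000000; V(2,1) = max -> 0.596904
  V(2,2) = exp(-r*dt) * [p*1.112083 + (1-p)*3.243908] = 2.253411; exercise = 2.071905; V(2,2) = max -> 2.253411
  V(1,0) = exp(-r*dt) * [p*0.000000 + (1-p)*0.596904] = 0.320384; exercise = 0.000000; V(1,0) = max -> 0.320384
  V(1,1) = exp(-r*dt) * [p*0.596904 + (1-p)*2.253411] = 1.484459; exercise = 0.666144; V(1,1) = max -> 1.484459
  V(0,0) = exp(-r*dt) * [p*0.320384 + (1-p)*1.484459] = 0.944355; exercise = 0.000000; V(0,0) = max -> 0.944355


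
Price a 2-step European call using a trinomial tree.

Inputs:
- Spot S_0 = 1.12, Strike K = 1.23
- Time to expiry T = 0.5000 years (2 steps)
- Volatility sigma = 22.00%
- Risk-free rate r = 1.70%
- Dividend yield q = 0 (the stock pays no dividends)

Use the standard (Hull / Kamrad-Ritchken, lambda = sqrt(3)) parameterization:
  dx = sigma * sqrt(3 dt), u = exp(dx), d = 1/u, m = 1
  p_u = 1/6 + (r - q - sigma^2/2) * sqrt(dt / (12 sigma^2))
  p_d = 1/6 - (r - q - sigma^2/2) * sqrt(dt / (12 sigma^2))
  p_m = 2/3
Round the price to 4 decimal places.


dt = T/N = 0.250000; dx = sigma*sqrt(3*dt) = 0.190526
u = exp(dx) = 1.209885; d = 1/u = 0.826525
p_u = 0.161943, p_m = 0.666667, p_d = 0.171390
Discount per step: exp(-r*dt) = 0.995759
Stock lattice S(k, j) with j the centered position index:
  k=0: S(0,+0) = 1.1200
  k=1: S(1,-1) = 0.9257; S(1,+0) = 1.1200; S(1,+1) = 1.3551
  k=2: S(2,-2) = 0.7651; S(2,-1) = 0.9257; S(2,+0) = 1.1200; S(2,+1) = 1.3551; S(2,+2) = 1.6395
Terminal payoffs V(N, j) = max(S_T - K, 0):
  V(2,-2) = 0.000000; V(2,-1) = 0.000000; V(2,+0) = 0.000000; V(2,+1) = 0.125072; V(2,+2) = 0.409481
Backward induction: V(k, j) = exp(-r*dt) * [p_u * V(k+1, j+1) + p_m * V(k+1, j) + p_d * V(k+1, j-1)]
  V(1,-1) = exp(-r*dt) * [p_u*0.000000 + p_m*0.000000 + p_d*0.000000] = 0.000000
  V(1,+0) = exp(-r*dt) * [p_u*0.125072 + p_m*0.000000 + p_d*0.000000] = 0.020169
  V(1,+1) = exp(-r*dt) * [p_u*0.409481 + p_m*0.125072 + p_d*0.000000] = 0.149059
  V(0,+0) = exp(-r*dt) * [p_u*0.149059 + p_m*0.020169 + p_d*0.000000] = 0.037425

Answer: Price = V(0,0) = 0.0374


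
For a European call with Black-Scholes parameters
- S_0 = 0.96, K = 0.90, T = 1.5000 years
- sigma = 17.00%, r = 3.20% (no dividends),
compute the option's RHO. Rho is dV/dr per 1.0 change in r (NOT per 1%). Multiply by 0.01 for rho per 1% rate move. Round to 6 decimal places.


d1 = 0.6446169478; d2 = 0.4364103196
phi(d1) = 0.3240997183; exp(-qT) = 1.0000000000; exp(-rT) = 0.9531337871
N(d2) = 0.6687304735
Rho = K*T*exp(-rT)*N(d2) = 0.9000 * 1.5000 * 0.9531337871 * 0.6687304735 = 0.860476

Answer: Rho = 0.860476


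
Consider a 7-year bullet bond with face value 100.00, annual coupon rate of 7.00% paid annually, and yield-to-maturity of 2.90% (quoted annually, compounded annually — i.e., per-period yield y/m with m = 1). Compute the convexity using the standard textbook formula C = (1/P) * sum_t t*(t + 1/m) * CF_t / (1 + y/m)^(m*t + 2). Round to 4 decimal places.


Answer: Convexity = 42.0211

Derivation:
Coupon per period c = face * coupon_rate / m = 7.000000
Periods per year m = 1; per-period yield y/m = 0.029000
Number of cashflows N = 7
Cashflows (t years, CF_t, discount factor 1/(1+y/m)^(m*t), PV):
  t = 1.0000: CF_t = 7.000000, DF = 0.971817, PV = 6.802721
  t = 2.0000: CF_t = 7.000000, DF = 0.944429, PV = 6.611002
  t = 3.0000: CF_t = 7.000000, DF = 0.917812, PV = 6.424686
  t = 4.0000: CF_t = 7.000000, DF = 0.891946, PV = 6.243621
  t = 5.0000: CF_t = 7.000000, DF = 0.866808, PV = 6.067659
  t = 6.0000: CF_t = 7.000000, DF = 0.842379, PV = 5.896656
  t = 7.0000: CF_t = 107.000000, DF = 0.818639, PV = 87.594362
Price P = sum_t PV_t = 125.640707
Convexity numerator sum_t t*(t + 1/m) * CF_t / (1+y/m)^(m*t + 2):
  t = 1.0000: term = 12.849372
  t = 2.0000: term = 37.461727
  t = 3.0000: term = 72.811908
  t = 4.0000: term = 117.933120
  t = 5.0000: term = 171.914169
  t = 6.0000: term = 233.896828
  t = 7.0000: term = 4632.692046
Convexity = (1/P) * sum = 5279.559169 / 125.640707 = 42.021088


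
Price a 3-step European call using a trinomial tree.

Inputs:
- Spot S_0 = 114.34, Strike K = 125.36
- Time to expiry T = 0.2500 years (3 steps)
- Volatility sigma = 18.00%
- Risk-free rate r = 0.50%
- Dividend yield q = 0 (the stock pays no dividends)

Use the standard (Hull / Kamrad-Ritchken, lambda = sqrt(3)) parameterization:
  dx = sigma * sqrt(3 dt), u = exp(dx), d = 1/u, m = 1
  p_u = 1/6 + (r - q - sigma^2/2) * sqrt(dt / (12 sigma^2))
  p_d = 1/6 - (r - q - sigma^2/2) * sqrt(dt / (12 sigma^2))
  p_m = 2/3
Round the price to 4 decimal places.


dt = T/N = 0.083333; dx = sigma*sqrt(3*dt) = 0.090000
u = exp(dx) = 1.094174; d = 1/u = 0.913931
p_u = 0.161481, p_m = 0.666667, p_d = 0.171852
Discount per step: exp(-r*dt) = 0.999583
Stock lattice S(k, j) with j the centered position index:
  k=0: S(0,+0) = 114.3400
  k=1: S(1,-1) = 104.4989; S(1,+0) = 114.3400; S(1,+1) = 125.1079
  k=2: S(2,-2) = 95.5048; S(2,-1) = 104.4989; S(2,+0) = 114.3400; S(2,+1) = 125.1079; S(2,+2) = 136.8898
  k=3: S(3,-3) = 87.2848; S(3,-2) = 95.5048; S(3,-1) = 104.4989; S(3,+0) = 114.3400; S(3,+1) = 125.1079; S(3,+2) = 136.8898; S(3,+3) = 149.7813
Terminal payoffs V(N, j) = max(S_T - K, 0):
  V(3,-3) = 0.000000; V(3,-2) = 0.000000; V(3,-1) = 0.000000; V(3,+0) = 0.000000; V(3,+1) = 0.000000; V(3,+2) = 11.529833; V(3,+3) = 24.421335
Backward induction: V(k, j) = exp(-r*dt) * [p_u * V(k+1, j+1) + p_m * V(k+1, j) + p_d * V(k+1, j-1)]
  V(2,-2) = exp(-r*dt) * [p_u*0.000000 + p_m*0.000000 + p_d*0.000000] = 0.000000
  V(2,-1) = exp(-r*dt) * [p_u*0.000000 + p_m*0.000000 + p_d*0.000000] = 0.000000
  V(2,+0) = exp(-r*dt) * [p_u*0.000000 + p_m*0.000000 + p_d*0.000000] = 0.000000
  V(2,+1) = exp(-r*dt) * [p_u*11.529833 + p_m*0.000000 + p_d*0.000000] = 1.861079
  V(2,+2) = exp(-r*dt) * [p_u*24.421335 + p_m*11.529833 + p_d*0.000000] = 11.625304
  V(1,-1) = exp(-r*dt) * [p_u*0.000000 + p_m*0.000000 + p_d*0.000000] = 0.000000
  V(1,+0) = exp(-r*dt) * [p_u*1.861079 + p_m*0.000000 + p_d*0.000000] = 0.300405
  V(1,+1) = exp(-r*dt) * [p_u*11.625304 + p_m*1.861079 + p_d*0.000000] = 3.116692
  V(0,+0) = exp(-r*dt) * [p_u*3.116692 + p_m*0.300405 + p_d*0.000000] = 0.703265

Answer: Price = V(0,0) = 0.7033


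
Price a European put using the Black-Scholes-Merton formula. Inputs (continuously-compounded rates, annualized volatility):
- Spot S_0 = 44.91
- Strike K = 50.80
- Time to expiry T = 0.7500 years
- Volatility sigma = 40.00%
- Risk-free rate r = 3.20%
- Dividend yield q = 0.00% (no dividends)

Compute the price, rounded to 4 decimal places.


d1 = (ln(S/K) + (r - q + 0.5*sigma^2) * T) / (sigma * sqrt(T)) = -0.11326419
d2 = d1 - sigma * sqrt(T) = -0.45967435
exp(-rT) = 0.97628571; exp(-qT) = 1.00000000
P = K * exp(-rT) * N(-d2) - S_0 * exp(-qT) * N(-d1)
N(-d1) = 0.54508945; N(-d2) = 0.67712501
P = 50.8000 * 0.97628571 * 0.67712501 - 44.9100 * 1.00000000 * 0.54508945 = 9.1023

Answer: Price = 9.1023


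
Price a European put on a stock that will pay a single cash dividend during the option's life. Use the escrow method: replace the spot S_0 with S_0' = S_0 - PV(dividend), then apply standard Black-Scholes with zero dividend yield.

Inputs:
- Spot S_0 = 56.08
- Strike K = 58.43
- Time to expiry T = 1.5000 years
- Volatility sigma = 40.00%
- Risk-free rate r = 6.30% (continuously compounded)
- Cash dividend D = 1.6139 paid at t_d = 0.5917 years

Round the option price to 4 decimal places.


PV(D) = D * exp(-r * t_d) = 1.6139 * 0.96340914 = 1.55484601
S_0' = S_0 - PV(D) = 56.0800 - 1.55484601 = 54.52515399
d1 = (ln(S_0'/K) + (r + sigma^2/2)*T) / (sigma*sqrt(T)) = 0.29665909
d2 = d1 - sigma*sqrt(T) = -0.19323886
exp(-rT) = 0.90982773
N(-d1) = 0.38336340; N(-d2) = 0.57661405
P = K * exp(-rT) * N(-d2) - S_0' * N(-d1) = 58.4300 * 0.90982773 * 0.57661405 - 54.52515399 * 0.38336340 = 9.7506

Answer: Price = 9.7506


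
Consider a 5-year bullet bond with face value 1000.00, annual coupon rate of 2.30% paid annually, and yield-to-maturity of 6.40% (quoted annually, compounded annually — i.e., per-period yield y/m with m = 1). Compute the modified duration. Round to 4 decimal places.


Answer: Modified duration = 4.4685

Derivation:
Coupon per period c = face * coupon_rate / m = 23.000000
Periods per year m = 1; per-period yield y/m = 0.064000
Number of cashflows N = 5
Cashflows (t years, CF_t, discount factor 1/(1+y/m)^(m*t), PV):
  t = 1.0000: CF_t = 23.000000, DF = 0.939850, PV = 21.616541
  t = 2.0000: CF_t = 23.000000, DF = 0.883317, PV = 20.316298
  t = 3.0000: CF_t = 23.000000, DF = 0.830185, PV = 19.094265
  t = 4.0000: CF_t = 23.000000, DF = 0.780249, PV = 17.945738
  t = 5.0000: CF_t = 1023.000000, DF = 0.733317, PV = 750.183476
Price P = sum_t PV_t = 829.156319
First compute Macaulay numerator sum_t t * PV_t:
  t * PV_t at t = 1.0000: 21.616541
  t * PV_t at t = 2.0000: 40.632597
  t * PV_t at t = 3.0000: 57.282796
  t * PV_t at t = 4.0000: 71.782952
  t * PV_t at t = 5.0000: 3750.917380
Macaulay duration D = 3942.232266 / 829.156319 = 4.754510
Modified duration = D / (1 + y/m) = 4.754510 / (1 + 0.064000) = 4.468525


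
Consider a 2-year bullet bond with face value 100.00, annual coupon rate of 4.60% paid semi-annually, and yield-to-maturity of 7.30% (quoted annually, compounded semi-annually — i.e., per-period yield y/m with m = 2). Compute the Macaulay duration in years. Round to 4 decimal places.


Answer: Macaulay duration = 1.9316 years

Derivation:
Coupon per period c = face * coupon_rate / m = 2.300000
Periods per year m = 2; per-period yield y/m = 0.036500
Number of cashflows N = 4
Cashflows (t years, CF_t, discount factor 1/(1+y/m)^(m*t), PV):
  t = 0.5000: CF_t = 2.300000, DF = 0.964785, PV = 2.219006
  t = 1.0000: CF_t = 2.300000, DF = 0.930811, PV = 2.140865
  t = 1.5000: CF_t = 2.300000, DF = 0.898033, PV = 2.065475
  t = 2.0000: CF_t = 102.300000, DF = 0.866409, PV = 88.633604
Price P = sum_t PV_t = 95.058950
Macaulay numerator sum_t t * PV_t:
  t * PV_t at t = 0.5000: 1.109503
  t * PV_t at t = 1.0000: 2.140865
  t * PV_t at t = 1.5000: 3.098212
  t * PV_t at t = 2.0000: 177.267208
Macaulay duration D = (sum_t t * PV_t) / P = 183.615788 / 95.058950 = 1.931599


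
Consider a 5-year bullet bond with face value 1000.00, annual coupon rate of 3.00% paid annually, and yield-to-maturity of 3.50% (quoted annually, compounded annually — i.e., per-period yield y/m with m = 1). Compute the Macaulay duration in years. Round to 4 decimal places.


Coupon per period c = face * coupon_rate / m = 30.000000
Periods per year m = 1; per-period yield y/m = 0.035000
Number of cashflows N = 5
Cashflows (t years, CF_t, discount factor 1/(1+y/m)^(m*t), PV):
  t = 1.0000: CF_t = 30.000000, DF = 0.966184, PV = 28.985507
  t = 2.0000: CF_t = 30.000000, DF = 0.933511, PV = 28.005321
  t = 3.0000: CF_t = 30.000000, DF = 0.901943, PV = 27.058281
  t = 4.0000: CF_t = 30.000000, DF = 0.871442, PV = 26.143267
  t = 5.0000: CF_t = 1030.000000, DF = 0.841973, PV = 867.232362
Price P = sum_t PV_t = 977.424738
Macaulay numerator sum_t t * PV_t:
  t * PV_t at t = 1.0000: 28.985507
  t * PV_t at t = 2.0000: 56.010642
  t * PV_t at t = 3.0000: 81.174844
  t * PV_t at t = 4.0000: 104.573067
  t * PV_t at t = 5.0000: 4336.161809
Macaulay duration D = (sum_t t * PV_t) / P = 4606.905869 / 977.424738 = 4.713310

Answer: Macaulay duration = 4.7133 years


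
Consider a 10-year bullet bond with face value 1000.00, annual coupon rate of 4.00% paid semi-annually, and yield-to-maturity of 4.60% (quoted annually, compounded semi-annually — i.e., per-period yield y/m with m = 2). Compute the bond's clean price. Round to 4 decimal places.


Coupon per period c = face * coupon_rate / m = 20.000000
Periods per year m = 2; per-period yield y/m = 0.023000
Number of cashflows N = 20
Cashflows (t years, CF_t, discount factor 1/(1+y/m)^(m*t), PV):
  t = 0.5000: CF_t = 20.000000, DF = 0.977517, PV = 19.550342
  t = 1.0000: CF_t = 20.000000, DF = 0.955540, PV = 19.110794
  t = 1.5000: CF_t = 20.000000, DF = 0.934056, PV = 18.681128
  t = 2.0000: CF_t = 20.000000, DF = 0.913056, PV = 18.261122
  t = 2.5000: CF_t = 20.000000, DF = 0.892528, PV = 17.850559
  t = 3.0000: CF_t = 20.000000, DF = 0.872461, PV = 17.449227
  t = 3.5000: CF_t = 20.000000, DF = 0.852846, PV = 17.056918
  t = 4.0000: CF_t = 20.000000, DF = 0.833671, PV = 16.673429
  t = 4.5000: CF_t = 20.000000, DF = 0.814928, PV = 16.298562
  t = 5.0000: CF_t = 20.000000, DF = 0.796606, PV = 15.932123
  t = 5.5000: CF_t = 20.000000, DF = 0.778696, PV = 15.573923
  t = 6.0000: CF_t = 20.000000, DF = 0.761189, PV = 15.223776
  t = 6.5000: CF_t = 20.000000, DF = 0.744075, PV = 14.881502
  t = 7.0000: CF_t = 20.000000, DF = 0.727346, PV = 14.546922
  t = 7.5000: CF_t = 20.000000, DF = 0.710993, PV = 14.219866
  t = 8.0000: CF_t = 20.000000, DF = 0.695008, PV = 13.900162
  t = 8.5000: CF_t = 20.000000, DF = 0.679382, PV = 13.587646
  t = 9.0000: CF_t = 20.000000, DF = 0.664108, PV = 13.282156
  t = 9.5000: CF_t = 20.000000, DF = 0.649177, PV = 12.983535
  t = 10.0000: CF_t = 1020.000000, DF = 0.634581, PV = 647.273009
Price P = sum_t PV_t = 952.336702

Answer: Price = 952.3367


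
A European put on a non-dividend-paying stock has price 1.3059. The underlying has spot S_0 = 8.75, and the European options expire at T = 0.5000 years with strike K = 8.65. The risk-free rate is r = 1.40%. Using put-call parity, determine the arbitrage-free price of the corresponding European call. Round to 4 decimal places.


Answer: Call price = 1.4662

Derivation:
Put-call parity: C - P = S_0 * exp(-qT) - K * exp(-rT).
S_0 * exp(-qT) = 8.7500 * 1.00000000 = 8.75000000
K * exp(-rT) = 8.6500 * 0.99302444 = 8.58966143
C = P + S*exp(-qT) - K*exp(-rT)
C = 1.3059 + 8.75000000 - 8.58966143 = 1.4662


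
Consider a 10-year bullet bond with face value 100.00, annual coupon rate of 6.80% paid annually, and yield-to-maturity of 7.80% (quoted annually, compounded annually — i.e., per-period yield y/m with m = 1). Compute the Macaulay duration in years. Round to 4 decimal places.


Coupon per period c = face * coupon_rate / m = 6.800000
Periods per year m = 1; per-period yield y/m = 0.078000
Number of cashflows N = 10
Cashflows (t years, CF_t, discount factor 1/(1+y/m)^(m*t), PV):
  t = 1.0000: CF_t = 6.800000, DF = 0.927644, PV = 6.307978
  t = 2.0000: CF_t = 6.800000, DF = 0.860523, PV = 5.851556
  t = 3.0000: CF_t = 6.800000, DF = 0.798259, PV = 5.428160
  t = 4.0000: CF_t = 6.800000, DF = 0.740500, PV = 5.035399
  t = 5.0000: CF_t = 6.800000, DF = 0.686920, PV = 4.671056
  t = 6.0000: CF_t = 6.800000, DF = 0.637217, PV = 4.333076
  t = 7.0000: CF_t = 6.800000, DF = 0.591111, PV = 4.019551
  t = 8.0000: CF_t = 6.800000, DF = 0.548340, PV = 3.728712
  t = 9.0000: CF_t = 6.800000, DF = 0.508664, PV = 3.458916
  t = 10.0000: CF_t = 106.800000, DF = 0.471859, PV = 50.394558
Price P = sum_t PV_t = 93.228964
Macaulay numerator sum_t t * PV_t:
  t * PV_t at t = 1.0000: 6.307978
  t * PV_t at t = 2.0000: 11.703113
  t * PV_t at t = 3.0000: 16.284480
  t * PV_t at t = 4.0000: 20.141595
  t * PV_t at t = 5.0000: 23.355282
  t * PV_t at t = 6.0000: 25.998458
  t * PV_t at t = 7.0000: 28.136860
  t * PV_t at t = 8.0000: 29.829695
  t * PV_t at t = 9.0000: 31.130248
  t * PV_t at t = 10.0000: 503.945584
Macaulay duration D = (sum_t t * PV_t) / P = 696.833292 / 93.228964 = 7.474429

Answer: Macaulay duration = 7.4744 years


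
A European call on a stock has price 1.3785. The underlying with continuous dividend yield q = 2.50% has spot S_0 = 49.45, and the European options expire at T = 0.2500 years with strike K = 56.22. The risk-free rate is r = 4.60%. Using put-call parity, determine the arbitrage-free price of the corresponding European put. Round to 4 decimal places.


Answer: Put price = 7.8138

Derivation:
Put-call parity: C - P = S_0 * exp(-qT) - K * exp(-rT).
S_0 * exp(-qT) = 49.4500 * 0.99376949 = 49.14190131
K * exp(-rT) = 56.2200 * 0.98856587 = 55.57717334
P = C - S*exp(-qT) + K*exp(-rT)
P = 1.3785 - 49.14190131 + 55.57717334 = 7.8138


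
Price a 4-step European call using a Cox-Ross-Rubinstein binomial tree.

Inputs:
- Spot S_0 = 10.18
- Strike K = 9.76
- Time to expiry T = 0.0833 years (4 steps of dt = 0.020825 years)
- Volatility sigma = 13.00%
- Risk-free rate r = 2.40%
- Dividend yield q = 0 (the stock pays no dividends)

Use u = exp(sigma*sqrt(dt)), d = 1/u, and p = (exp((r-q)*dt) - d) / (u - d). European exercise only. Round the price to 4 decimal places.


dt = T/N = 0.020825
u = exp(sigma*sqrt(dt)) = 1.018937; d = 1/u = 0.981415
p = (exp((r-q)*dt) - d) / (u - d) = 0.508633
Discount per step: exp(-r*dt) = 0.999500
Stock lattice S(k, i) with i counting down-moves:
  k=0: S(0,0) = 10.1800
  k=1: S(1,0) = 10.3728; S(1,1) = 9.9908
  k=2: S(2,0) = 10.5692; S(2,1) = 10.1800; S(2,2) = 9.8051
  k=3: S(3,0) = 10.7694; S(3,1) = 10.3728; S(3,2) = 9.9908; S(3,3) = 9.6229
  k=4: S(4,0) = 10.9733; S(4,1) = 10.5692; S(4,2) = 10.1800; S(4,3) = 9.8051; S(4,4) = 9.4440
Terminal payoffs V(N, i) = max(S_T - K, 0):
  V(4,0) = 1.213305; V(4,1) = 0.809212; V(4,2) = 0.420000; V(4,3) = 0.045121; V(4,4) = 0.000000
Backward induction: V(k, i) = exp(-r*dt) * [p * V(k+1, i) + (1-p) * V(k+1, i+1)].
  V(3,0) = exp(-r*dt) * [p*1.213305 + (1-p)*0.809212] = 1.014240
  V(3,1) = exp(-r*dt) * [p*0.809212 + (1-p)*0.420000] = 0.617658
  V(3,2) = exp(-r*dt) * [p*0.420000 + (1-p)*0.045121] = 0.235679
  V(3,3) = exp(-r*dt) * [p*0.045121 + (1-p)*0.000000] = 0.022938
  V(2,0) = exp(-r*dt) * [p*1.014240 + (1-p)*0.617658] = 0.818963
  V(2,1) = exp(-r*dt) * [p*0.617658 + (1-p)*0.235679] = 0.429751
  V(2,2) = exp(-r*dt) * [p*0.235679 + (1-p)*0.022938] = 0.131080
  V(1,0) = exp(-r*dt) * [p*0.818963 + (1-p)*0.429751] = 0.627404
  V(1,1) = exp(-r*dt) * [p*0.429751 + (1-p)*0.131080] = 0.282853
  V(0,0) = exp(-r*dt) * [p*0.627404 + (1-p)*0.282853] = 0.457874

Answer: Price = V(0,0) = 0.4579


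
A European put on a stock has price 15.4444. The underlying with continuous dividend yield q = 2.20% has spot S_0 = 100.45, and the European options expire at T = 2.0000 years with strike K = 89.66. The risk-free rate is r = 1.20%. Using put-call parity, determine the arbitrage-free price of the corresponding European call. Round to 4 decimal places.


Put-call parity: C - P = S_0 * exp(-qT) - K * exp(-rT).
S_0 * exp(-qT) = 100.4500 * 0.95695396 = 96.12602503
K * exp(-rT) = 89.6600 * 0.97628571 = 87.53377674
C = P + S*exp(-qT) - K*exp(-rT)
C = 15.4444 + 96.12602503 - 87.53377674 = 24.0366

Answer: Call price = 24.0366


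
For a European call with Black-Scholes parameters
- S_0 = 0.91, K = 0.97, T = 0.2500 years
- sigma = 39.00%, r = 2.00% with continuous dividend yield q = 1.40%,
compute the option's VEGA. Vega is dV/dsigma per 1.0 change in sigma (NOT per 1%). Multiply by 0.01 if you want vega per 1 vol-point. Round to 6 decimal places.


Answer: Vega = 0.176472

Derivation:
d1 = -0.2222511384; d2 = -0.4172511384
phi(d1) = 0.3892099680; exp(-qT) = 0.9965061179; exp(-rT) = 0.9950124792
Vega = S * exp(-qT) * phi(d1) * sqrt(T) = 0.9100 * 0.9965061179 * 0.3892099680 * 0.5000000000 = 0.176472


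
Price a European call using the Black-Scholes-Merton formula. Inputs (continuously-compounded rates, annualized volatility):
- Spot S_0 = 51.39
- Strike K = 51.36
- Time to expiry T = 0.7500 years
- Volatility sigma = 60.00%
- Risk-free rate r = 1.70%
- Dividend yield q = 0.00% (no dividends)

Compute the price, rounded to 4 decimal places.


Answer: Price = 10.8083

Derivation:
d1 = (ln(S/K) + (r - q + 0.5*sigma^2) * T) / (sigma * sqrt(T)) = 0.28546880
d2 = d1 - sigma * sqrt(T) = -0.23414644
exp(-rT) = 0.98733094; exp(-qT) = 1.00000000
C = S_0 * exp(-qT) * N(d1) - K * exp(-rT) * N(d2)
N(d1) = 0.61235750; N(d2) = 0.40743565
C = 51.3900 * 1.00000000 * 0.61235750 - 51.3600 * 0.98733094 * 0.40743565 = 10.8083


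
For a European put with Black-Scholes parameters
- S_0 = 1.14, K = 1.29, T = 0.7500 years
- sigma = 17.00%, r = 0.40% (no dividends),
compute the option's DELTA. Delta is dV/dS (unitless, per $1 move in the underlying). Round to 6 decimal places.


Answer: Delta = -0.772058

Derivation:
d1 = -0.7456407812; d2 = -0.8928650999
phi(d1) = 0.3021207157; exp(-qT) = 1.0000000000; exp(-rT) = 0.9970044955
N(-d1) = 0.7720577796
Delta = -exp(-qT) * N(-d1) = -1.0000000000 * 0.7720577796 = -0.772058


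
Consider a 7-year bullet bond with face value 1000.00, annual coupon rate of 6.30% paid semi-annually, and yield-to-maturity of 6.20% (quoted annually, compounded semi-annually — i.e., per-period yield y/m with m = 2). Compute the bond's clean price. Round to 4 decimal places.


Answer: Price = 1005.6097

Derivation:
Coupon per period c = face * coupon_rate / m = 31.500000
Periods per year m = 2; per-period yield y/m = 0.031000
Number of cashflows N = 14
Cashflows (t years, CF_t, discount factor 1/(1+y/m)^(m*t), PV):
  t = 0.5000: CF_t = 31.500000, DF = 0.969932, PV = 30.552861
  t = 1.0000: CF_t = 31.500000, DF = 0.940768, PV = 29.634201
  t = 1.5000: CF_t = 31.500000, DF = 0.912481, PV = 28.743163
  t = 2.0000: CF_t = 31.500000, DF = 0.885045, PV = 27.878917
  t = 2.5000: CF_t = 31.500000, DF = 0.858434, PV = 27.040656
  t = 3.0000: CF_t = 31.500000, DF = 0.832622, PV = 26.227601
  t = 3.5000: CF_t = 31.500000, DF = 0.807587, PV = 25.438992
  t = 4.0000: CF_t = 31.500000, DF = 0.783305, PV = 24.674095
  t = 4.5000: CF_t = 31.500000, DF = 0.759752, PV = 23.932197
  t = 5.0000: CF_t = 31.500000, DF = 0.736908, PV = 23.212606
  t = 5.5000: CF_t = 31.500000, DF = 0.714751, PV = 22.514652
  t = 6.0000: CF_t = 31.500000, DF = 0.693260, PV = 21.837684
  t = 6.5000: CF_t = 31.500000, DF = 0.672415, PV = 21.181070
  t = 7.0000: CF_t = 1031.500000, DF = 0.652197, PV = 672.741034
Price P = sum_t PV_t = 1005.609728


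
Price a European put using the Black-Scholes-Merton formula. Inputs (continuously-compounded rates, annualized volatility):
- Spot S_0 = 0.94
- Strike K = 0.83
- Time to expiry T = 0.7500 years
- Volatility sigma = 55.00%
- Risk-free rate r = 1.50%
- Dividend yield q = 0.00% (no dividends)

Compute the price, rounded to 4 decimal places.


Answer: Price = 0.1126

Derivation:
d1 = (ln(S/K) + (r - q + 0.5*sigma^2) * T) / (sigma * sqrt(T)) = 0.52306186
d2 = d1 - sigma * sqrt(T) = 0.04674789
exp(-rT) = 0.98881304; exp(-qT) = 1.00000000
P = K * exp(-rT) * N(-d2) - S_0 * exp(-qT) * N(-d1)
N(-d1) = 0.30046560; N(-d2) = 0.48135708
P = 0.8300 * 0.98881304 * 0.48135708 - 0.9400 * 1.00000000 * 0.30046560 = 0.1126


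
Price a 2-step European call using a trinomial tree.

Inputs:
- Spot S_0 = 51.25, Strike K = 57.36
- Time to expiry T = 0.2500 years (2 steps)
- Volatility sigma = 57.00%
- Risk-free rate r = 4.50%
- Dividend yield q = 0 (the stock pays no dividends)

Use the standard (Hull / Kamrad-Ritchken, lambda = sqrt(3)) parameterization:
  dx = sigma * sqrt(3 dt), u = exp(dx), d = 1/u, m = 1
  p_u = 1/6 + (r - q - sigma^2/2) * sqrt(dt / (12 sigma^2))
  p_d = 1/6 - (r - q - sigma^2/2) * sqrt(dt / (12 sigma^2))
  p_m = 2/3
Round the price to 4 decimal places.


Answer: Price = V(0,0) = 3.8948

Derivation:
dt = T/N = 0.125000; dx = sigma*sqrt(3*dt) = 0.349052
u = exp(dx) = 1.417723; d = 1/u = 0.705356
p_u = 0.145637, p_m = 0.666667, p_d = 0.187697
Discount per step: exp(-r*dt) = 0.994391
Stock lattice S(k, j) with j the centered position index:
  k=0: S(0,+0) = 51.2500
  k=1: S(1,-1) = 36.1495; S(1,+0) = 51.2500; S(1,+1) = 72.6583
  k=2: S(2,-2) = 25.4983; S(2,-1) = 36.1495; S(2,+0) = 51.2500; S(2,+1) = 72.6583; S(2,+2) = 103.0094
Terminal payoffs V(N, j) = max(S_T - K, 0):
  V(2,-2) = 0.000000; V(2,-1) = 0.000000; V(2,+0) = 0.000000; V(2,+1) = 15.298320; V(2,+2) = 45.649395
Backward induction: V(k, j) = exp(-r*dt) * [p_u * V(k+1, j+1) + p_m * V(k+1, j) + p_d * V(k+1, j-1)]
  V(1,-1) = exp(-r*dt) * [p_u*0.000000 + p_m*0.000000 + p_d*0.000000] = 0.000000
  V(1,+0) = exp(-r*dt) * [p_u*15.298320 + p_m*0.000000 + p_d*0.000000] = 2.215497
  V(1,+1) = exp(-r*dt) * [p_u*45.649395 + p_m*15.298320 + p_d*0.000000] = 16.752600
  V(0,+0) = exp(-r*dt) * [p_u*16.752600 + p_m*2.215497 + p_d*0.000000] = 3.894818


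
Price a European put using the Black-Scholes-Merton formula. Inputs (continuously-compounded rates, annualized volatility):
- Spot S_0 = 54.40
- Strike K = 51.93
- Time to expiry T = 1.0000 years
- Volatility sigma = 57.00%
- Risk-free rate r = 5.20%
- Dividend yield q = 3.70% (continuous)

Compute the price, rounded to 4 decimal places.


d1 = (ln(S/K) + (r - q + 0.5*sigma^2) * T) / (sigma * sqrt(T)) = 0.39283771
d2 = d1 - sigma * sqrt(T) = -0.17716229
exp(-rT) = 0.94932887; exp(-qT) = 0.96367614
P = K * exp(-rT) * N(-d2) - S_0 * exp(-qT) * N(-d1)
N(-d1) = 0.34721967; N(-d2) = 0.57030954
P = 51.9300 * 0.94932887 * 0.57030954 - 54.4000 * 0.96367614 * 0.34721967 = 9.9129

Answer: Price = 9.9129


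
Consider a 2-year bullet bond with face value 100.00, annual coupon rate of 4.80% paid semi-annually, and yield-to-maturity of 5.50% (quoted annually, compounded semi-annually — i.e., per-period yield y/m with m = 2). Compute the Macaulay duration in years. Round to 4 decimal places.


Answer: Macaulay duration = 1.9303 years

Derivation:
Coupon per period c = face * coupon_rate / m = 2.400000
Periods per year m = 2; per-period yield y/m = 0.027500
Number of cashflows N = 4
Cashflows (t years, CF_t, discount factor 1/(1+y/m)^(m*t), PV):
  t = 0.5000: CF_t = 2.400000, DF = 0.973236, PV = 2.335766
  t = 1.0000: CF_t = 2.400000, DF = 0.947188, PV = 2.273252
  t = 1.5000: CF_t = 2.400000, DF = 0.921838, PV = 2.212411
  t = 2.0000: CF_t = 102.400000, DF = 0.897166, PV = 91.869771
Price P = sum_t PV_t = 98.691200
Macaulay numerator sum_t t * PV_t:
  t * PV_t at t = 0.5000: 1.167883
  t * PV_t at t = 1.0000: 2.273252
  t * PV_t at t = 1.5000: 3.318616
  t * PV_t at t = 2.0000: 183.739542
Macaulay duration D = (sum_t t * PV_t) / P = 190.499294 / 98.691200 = 1.930256


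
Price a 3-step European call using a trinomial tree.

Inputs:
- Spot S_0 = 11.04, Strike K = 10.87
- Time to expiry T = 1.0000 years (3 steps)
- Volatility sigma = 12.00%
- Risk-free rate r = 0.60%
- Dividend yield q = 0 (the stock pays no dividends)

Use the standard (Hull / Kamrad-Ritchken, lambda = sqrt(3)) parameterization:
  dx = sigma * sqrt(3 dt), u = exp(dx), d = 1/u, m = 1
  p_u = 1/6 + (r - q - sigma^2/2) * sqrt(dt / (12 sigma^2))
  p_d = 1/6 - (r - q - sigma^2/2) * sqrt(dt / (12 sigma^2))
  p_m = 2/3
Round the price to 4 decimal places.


dt = T/N = 0.333333; dx = sigma*sqrt(3*dt) = 0.120000
u = exp(dx) = 1.127497; d = 1/u = 0.886920
p_u = 0.165000, p_m = 0.666667, p_d = 0.168333
Discount per step: exp(-r*dt) = 0.998002
Stock lattice S(k, j) with j the centered position index:
  k=0: S(0,+0) = 11.0400
  k=1: S(1,-1) = 9.7916; S(1,+0) = 11.0400; S(1,+1) = 12.4476
  k=2: S(2,-2) = 8.6844; S(2,-1) = 9.7916; S(2,+0) = 11.0400; S(2,+1) = 12.4476; S(2,+2) = 14.0346
  k=3: S(3,-3) = 7.7023; S(3,-2) = 8.6844; S(3,-1) = 9.7916; S(3,+0) = 11.0400; S(3,+1) = 12.4476; S(3,+2) = 14.0346; S(3,+3) = 15.8240
Terminal payoffs V(N, j) = max(S_T - K, 0):
  V(3,-3) = 0.000000; V(3,-2) = 0.000000; V(3,-1) = 0.000000; V(3,+0) = 0.170000; V(3,+1) = 1.577565; V(3,+2) = 3.164591; V(3,+3) = 4.953957
Backward induction: V(k, j) = exp(-r*dt) * [p_u * V(k+1, j+1) + p_m * V(k+1, j) + p_d * V(k+1, j-1)]
  V(2,-2) = exp(-r*dt) * [p_u*0.000000 + p_m*0.000000 + p_d*0.000000] = 0.000000
  V(2,-1) = exp(-r*dt) * [p_u*0.170000 + p_m*0.000000 + p_d*0.000000] = 0.027994
  V(2,+0) = exp(-r*dt) * [p_u*1.577565 + p_m*0.170000 + p_d*0.000000] = 0.372885
  V(2,+1) = exp(-r*dt) * [p_u*3.164591 + p_m*1.577565 + p_d*0.170000] = 1.599283
  V(2,+2) = exp(-r*dt) * [p_u*4.953957 + p_m*3.164591 + p_d*1.577565] = 3.186308
  V(1,-1) = exp(-r*dt) * [p_u*0.372885 + p_m*0.027994 + p_d*0.000000] = 0.080028
  V(1,+0) = exp(-r*dt) * [p_u*1.599283 + p_m*0.372885 + p_d*0.027994] = 0.516151
  V(1,+1) = exp(-r*dt) * [p_u*3.186308 + p_m*1.599283 + p_d*0.372885] = 1.651392
  V(0,+0) = exp(-r*dt) * [p_u*1.651392 + p_m*0.516151 + p_d*0.080028] = 0.628793

Answer: Price = V(0,0) = 0.6288


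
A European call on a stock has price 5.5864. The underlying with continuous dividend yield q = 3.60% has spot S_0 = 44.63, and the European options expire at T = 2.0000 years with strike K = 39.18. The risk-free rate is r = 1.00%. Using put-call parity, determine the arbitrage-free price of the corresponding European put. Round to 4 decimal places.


Answer: Put price = 2.4610

Derivation:
Put-call parity: C - P = S_0 * exp(-qT) - K * exp(-rT).
S_0 * exp(-qT) = 44.6300 * 0.93053090 = 41.52959388
K * exp(-rT) = 39.1800 * 0.98019867 = 38.40418402
P = C - S*exp(-qT) + K*exp(-rT)
P = 5.5864 - 41.52959388 + 38.40418402 = 2.4610


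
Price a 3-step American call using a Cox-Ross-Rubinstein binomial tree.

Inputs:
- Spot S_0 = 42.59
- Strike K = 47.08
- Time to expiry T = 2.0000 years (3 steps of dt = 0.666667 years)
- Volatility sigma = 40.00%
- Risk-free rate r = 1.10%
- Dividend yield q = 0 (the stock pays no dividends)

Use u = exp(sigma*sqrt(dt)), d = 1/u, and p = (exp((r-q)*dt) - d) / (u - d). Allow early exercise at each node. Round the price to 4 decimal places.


Answer: Price = V(0,0) = 8.8683

Derivation:
dt = T/N = 0.666667
u = exp(sigma*sqrt(dt)) = 1.386245; d = 1/u = 0.721373
p = (exp((r-q)*dt) - d) / (u - d) = 0.430139
Discount per step: exp(-r*dt) = 0.992693
Stock lattice S(k, i) with i counting down-moves:
  k=0: S(0,0) = 42.5900
  k=1: S(1,0) = 59.0402; S(1,1) = 30.7233
  k=2: S(2,0) = 81.8441; S(2,1) = 42.5900; S(2,2) = 22.1630
  k=3: S(3,0) = 113.4560; S(3,1) = 59.0402; S(3,2) = 30.7233; S(3,3) = 15.9878
Terminal payoffs V(N, i) = max(S_T - K, 0):
  V(3,0) = 66.376032; V(3,1) = 11.960173; V(3,2) = 0.000000; V(3,3) = 0.000000
Backward induction: V(k, i) = exp(-r*dt) * [p * V(k+1, i) + (1-p) * V(k+1, i+1)]; then take max(V_cont, immediate exercise) for American.
  V(2,0) = exp(-r*dt) * [p*66.376032 + (1-p)*11.960173] = 35.108134; exercise = 34.764143; V(2,0) = max -> 35.108134
  V(2,1) = exp(-r*dt) * [p*11.960173 + (1-p)*0.000000] = 5.106945; exercise = 0.000000; V(2,1) = max -> 5.106945
  V(2,2) = exp(-r*dt) * [p*0.000000 + (1-p)*0.000000] = 0.000000; exercise = 0.000000; V(2,2) = max -> 0.000000
  V(1,0) = exp(-r*dt) * [p*35.108134 + (1-p)*5.106945] = 17.880015; exercise = 11.960173; V(1,0) = max -> 17.880015
  V(1,1) = exp(-r*dt) * [p*5.106945 + (1-p)*0.000000] = 2.180644; exercise = 0.000000; V(1,1) = max -> 2.180644
  V(0,0) = exp(-r*dt) * [p*17.880015 + (1-p)*2.180644] = 8.868278; exercise = 0.000000; V(0,0) = max -> 8.868278
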